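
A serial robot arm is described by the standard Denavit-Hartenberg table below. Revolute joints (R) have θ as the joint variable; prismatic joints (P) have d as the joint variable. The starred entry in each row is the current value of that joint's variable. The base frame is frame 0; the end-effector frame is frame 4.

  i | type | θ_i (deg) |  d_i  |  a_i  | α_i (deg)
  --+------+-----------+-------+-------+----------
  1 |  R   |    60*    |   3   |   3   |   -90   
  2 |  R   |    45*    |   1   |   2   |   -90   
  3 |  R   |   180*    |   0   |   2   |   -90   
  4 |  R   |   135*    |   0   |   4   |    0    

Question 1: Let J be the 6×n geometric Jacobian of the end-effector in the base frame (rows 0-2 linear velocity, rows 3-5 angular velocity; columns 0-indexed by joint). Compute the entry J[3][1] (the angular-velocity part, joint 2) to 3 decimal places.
-0.866

axis z_1 = (-0.8660,0.5000,0.0000); lever o_n−o_1 = (1.1340,3.9641,0.0000)
cross product → J_v[:, 1] = (0.0000,0.0000,-4.0000)
J_ω[:, 1] = z_1
entry J[3][1] = -0.8660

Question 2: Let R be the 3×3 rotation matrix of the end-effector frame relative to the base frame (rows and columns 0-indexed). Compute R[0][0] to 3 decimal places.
0.500

End-effector x-axis (col 0 of R) = (0.5000,0.8660,0.0000)
R[0][0] = 0.5000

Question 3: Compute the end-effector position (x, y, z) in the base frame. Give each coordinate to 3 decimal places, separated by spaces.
2.634 6.562 3.000

after link 1: o_1 = (1.5000, 2.5981, 3.0000)
after link 2: o_2 = (1.3411, 4.3228, 1.5858)
after link 3: o_3 = (0.6340, 3.0981, 3.0000)
after link 4: o_4 = (2.6340, 6.5622, 3.0000)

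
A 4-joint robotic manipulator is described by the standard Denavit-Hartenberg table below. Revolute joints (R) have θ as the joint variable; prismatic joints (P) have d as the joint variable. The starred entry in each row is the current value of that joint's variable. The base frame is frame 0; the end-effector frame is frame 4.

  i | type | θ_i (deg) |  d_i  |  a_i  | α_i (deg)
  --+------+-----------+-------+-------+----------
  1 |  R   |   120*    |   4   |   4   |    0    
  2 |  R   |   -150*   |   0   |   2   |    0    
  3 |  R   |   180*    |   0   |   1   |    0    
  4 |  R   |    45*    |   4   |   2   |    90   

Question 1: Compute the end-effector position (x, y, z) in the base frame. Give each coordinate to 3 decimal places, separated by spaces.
-3.066 2.446 8.000

after link 1: o_1 = (-2.0000, 3.4641, 4.0000)
after link 2: o_2 = (-0.2679, 2.4641, 4.0000)
after link 3: o_3 = (-1.1340, 2.9641, 4.0000)
after link 4: o_4 = (-3.0658, 2.4465, 8.0000)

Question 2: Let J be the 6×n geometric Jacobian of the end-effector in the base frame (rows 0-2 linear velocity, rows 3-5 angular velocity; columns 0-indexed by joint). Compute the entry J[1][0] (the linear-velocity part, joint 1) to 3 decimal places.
-3.066

axis z_0 = ẑ; lever o_n−o_0 = (-3.0658,2.4465,8.0000)
cross product → J_v[:, 0] = (-2.4465,-3.0658,0.0000)
J_ω[:, 0] = z_0
entry J[1][0] = -3.0658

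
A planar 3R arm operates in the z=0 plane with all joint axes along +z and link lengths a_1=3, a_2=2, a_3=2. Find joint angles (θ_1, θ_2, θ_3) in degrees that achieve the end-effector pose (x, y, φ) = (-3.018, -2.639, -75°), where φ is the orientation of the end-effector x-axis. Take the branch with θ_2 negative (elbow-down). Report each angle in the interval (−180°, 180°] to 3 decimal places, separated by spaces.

-135.001 -89.996 149.997

wrist centre = target − a_3·(cos φ, sin φ) = (-3.5356, -0.7071)
cos θ_2 = (13.0008−3²−2²)/(2·3·2) = 0.0001; θ_2 = -89.9962° (elbow-down)
β = atan2(-0.7071,-3.5356) = -168.6897°; ψ = atan2(-2.0000,3.0001) = -33.6889°
θ_1 = β − ψ = -135.0008°
θ_3 = φ − θ_1 − θ_2 = 149.9970° (wrapped to (-180°,180°])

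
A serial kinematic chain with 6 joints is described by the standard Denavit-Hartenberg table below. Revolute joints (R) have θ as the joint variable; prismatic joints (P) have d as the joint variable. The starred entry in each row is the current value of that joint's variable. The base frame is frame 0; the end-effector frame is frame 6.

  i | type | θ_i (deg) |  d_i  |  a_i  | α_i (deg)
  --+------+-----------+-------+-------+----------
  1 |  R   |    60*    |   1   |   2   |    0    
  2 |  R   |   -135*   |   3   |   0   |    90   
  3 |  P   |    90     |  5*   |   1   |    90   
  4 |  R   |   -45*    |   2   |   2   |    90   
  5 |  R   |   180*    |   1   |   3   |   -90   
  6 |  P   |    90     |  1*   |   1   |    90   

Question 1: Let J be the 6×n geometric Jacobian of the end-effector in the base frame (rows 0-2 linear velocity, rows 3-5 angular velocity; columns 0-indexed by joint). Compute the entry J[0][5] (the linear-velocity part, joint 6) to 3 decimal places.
prismatic axis z_5 = (-0.2588,0.9659,-0.0000)
J_v[:, 5] = z_5; J_ω[:, 5] = (0,0,0)
entry J[0][5] = -0.2588

-0.259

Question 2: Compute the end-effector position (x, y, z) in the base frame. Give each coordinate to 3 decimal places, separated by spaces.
after link 1: o_1 = (1.0000, 1.7321, 1.0000)
after link 2: o_2 = (1.0000, 1.7321, 4.0000)
after link 3: o_3 = (-3.8296, 0.4380, 5.0000)
after link 4: o_4 = (-1.9460, -1.1279, 6.4142)
after link 5: o_5 = (-3.3120, -1.4939, 3.5858)
after link 6: o_6 = (-4.2538, -0.7110, 4.2929)

-4.254 -0.711 4.293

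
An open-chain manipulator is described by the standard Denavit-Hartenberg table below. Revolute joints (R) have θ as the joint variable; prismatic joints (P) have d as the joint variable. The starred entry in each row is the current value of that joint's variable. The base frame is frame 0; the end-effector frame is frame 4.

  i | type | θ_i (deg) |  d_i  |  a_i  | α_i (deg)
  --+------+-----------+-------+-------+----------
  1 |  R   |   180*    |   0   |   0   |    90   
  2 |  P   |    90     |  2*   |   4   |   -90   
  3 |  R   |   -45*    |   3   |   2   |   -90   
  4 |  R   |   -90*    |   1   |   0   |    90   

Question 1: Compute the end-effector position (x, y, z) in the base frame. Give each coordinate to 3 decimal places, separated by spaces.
3.000 2.707 6.121

after link 1: o_1 = (0.0000, 0.0000, 0.0000)
after link 2: o_2 = (-0.0000, 2.0000, 4.0000)
after link 3: o_3 = (3.0000, 3.4142, 5.4142)
after link 4: o_4 = (3.0000, 2.7071, 6.1213)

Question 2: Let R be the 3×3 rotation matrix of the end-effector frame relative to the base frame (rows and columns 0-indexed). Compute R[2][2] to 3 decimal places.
-0.707

End-effector z-axis (col 2 of R) = (0.0000,-0.7071,-0.7071)
R[2][2] = -0.7071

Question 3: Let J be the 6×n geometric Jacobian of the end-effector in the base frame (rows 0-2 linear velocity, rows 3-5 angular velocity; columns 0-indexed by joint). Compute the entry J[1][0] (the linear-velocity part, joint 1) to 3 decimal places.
3.000

axis z_0 = ẑ; lever o_n−o_0 = (3.0000,2.7071,6.1213)
cross product → J_v[:, 0] = (-2.7071,3.0000,0.0000)
J_ω[:, 0] = z_0
entry J[1][0] = 3.0000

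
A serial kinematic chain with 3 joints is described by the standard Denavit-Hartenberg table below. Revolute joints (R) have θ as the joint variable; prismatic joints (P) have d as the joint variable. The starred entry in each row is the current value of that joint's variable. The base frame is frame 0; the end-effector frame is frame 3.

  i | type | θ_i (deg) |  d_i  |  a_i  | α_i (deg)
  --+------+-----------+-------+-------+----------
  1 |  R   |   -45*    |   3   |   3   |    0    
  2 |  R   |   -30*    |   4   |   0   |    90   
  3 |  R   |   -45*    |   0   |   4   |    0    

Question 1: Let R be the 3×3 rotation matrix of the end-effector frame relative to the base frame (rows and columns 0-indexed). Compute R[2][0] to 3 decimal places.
-0.707

End-effector x-axis (col 0 of R) = (0.1830,-0.6830,-0.7071)
R[2][0] = -0.7071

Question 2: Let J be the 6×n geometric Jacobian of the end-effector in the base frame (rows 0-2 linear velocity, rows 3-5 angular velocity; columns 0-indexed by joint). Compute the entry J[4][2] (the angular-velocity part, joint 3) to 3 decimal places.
axis z_2 = (-0.9659,-0.2588,0.0000); lever o_n−o_2 = (0.7321,-2.7321,-2.8284)
cross product → J_v[:, 2] = (0.7321,-2.7321,2.8284)
J_ω[:, 2] = z_2
entry J[4][2] = -0.2588

-0.259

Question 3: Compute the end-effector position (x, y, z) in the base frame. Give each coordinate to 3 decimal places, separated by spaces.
after link 1: o_1 = (2.1213, -2.1213, 3.0000)
after link 2: o_2 = (2.1213, -2.1213, 7.0000)
after link 3: o_3 = (2.8534, -4.8534, 4.1716)

2.853 -4.853 4.172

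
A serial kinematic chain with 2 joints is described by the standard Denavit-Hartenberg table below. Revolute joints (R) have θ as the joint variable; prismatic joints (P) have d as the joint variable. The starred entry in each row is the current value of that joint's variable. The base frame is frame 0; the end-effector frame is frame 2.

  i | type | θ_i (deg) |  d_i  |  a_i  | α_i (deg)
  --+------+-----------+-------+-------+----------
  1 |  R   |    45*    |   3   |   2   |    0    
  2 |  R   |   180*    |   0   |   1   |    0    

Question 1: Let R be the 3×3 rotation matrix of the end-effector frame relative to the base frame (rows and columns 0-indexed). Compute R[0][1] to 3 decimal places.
End-effector y-axis (col 1 of R) = (0.7071,-0.7071,0.0000)
R[0][1] = 0.7071

0.707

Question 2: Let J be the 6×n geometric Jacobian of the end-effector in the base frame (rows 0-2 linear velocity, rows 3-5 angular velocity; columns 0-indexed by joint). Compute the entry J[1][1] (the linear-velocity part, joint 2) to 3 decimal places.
-0.707

axis z_1 = (0.0000,0.0000,1.0000); lever o_n−o_1 = (-0.7071,-0.7071,0.0000)
cross product → J_v[:, 1] = (0.7071,-0.7071,0.0000)
J_ω[:, 1] = z_1
entry J[1][1] = -0.7071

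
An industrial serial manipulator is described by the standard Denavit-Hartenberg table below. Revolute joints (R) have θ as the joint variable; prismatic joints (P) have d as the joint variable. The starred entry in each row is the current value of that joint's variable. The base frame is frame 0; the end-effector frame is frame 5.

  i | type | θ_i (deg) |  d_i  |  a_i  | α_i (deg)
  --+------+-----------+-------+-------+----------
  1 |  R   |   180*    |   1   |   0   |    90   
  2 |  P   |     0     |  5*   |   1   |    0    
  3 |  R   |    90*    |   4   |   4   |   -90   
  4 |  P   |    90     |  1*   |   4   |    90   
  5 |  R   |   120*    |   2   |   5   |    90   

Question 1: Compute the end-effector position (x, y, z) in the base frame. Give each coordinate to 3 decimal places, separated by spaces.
after link 1: o_1 = (0.0000, 0.0000, 1.0000)
after link 2: o_2 = (-1.0000, 5.0000, 1.0000)
after link 3: o_3 = (-1.0000, 9.0000, 5.0000)
after link 4: o_4 = (0.0000, 5.0000, 5.0000)
after link 5: o_5 = (4.3301, 7.5000, 7.0000)

4.330 7.500 7.000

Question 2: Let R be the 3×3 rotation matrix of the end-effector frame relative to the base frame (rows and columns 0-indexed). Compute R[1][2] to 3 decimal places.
End-effector z-axis (col 2 of R) = (0.5000,-0.8660,0.0000)
R[1][2] = -0.8660

-0.866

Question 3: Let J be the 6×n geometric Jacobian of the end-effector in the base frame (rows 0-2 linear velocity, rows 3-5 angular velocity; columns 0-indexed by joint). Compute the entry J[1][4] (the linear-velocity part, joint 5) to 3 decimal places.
axis z_4 = (-0.0000,0.0000,1.0000); lever o_n−o_4 = (4.3301,2.5000,2.0000)
cross product → J_v[:, 4] = (-2.5000,4.3301,-0.0000)
J_ω[:, 4] = z_4
entry J[1][4] = 4.3301

4.330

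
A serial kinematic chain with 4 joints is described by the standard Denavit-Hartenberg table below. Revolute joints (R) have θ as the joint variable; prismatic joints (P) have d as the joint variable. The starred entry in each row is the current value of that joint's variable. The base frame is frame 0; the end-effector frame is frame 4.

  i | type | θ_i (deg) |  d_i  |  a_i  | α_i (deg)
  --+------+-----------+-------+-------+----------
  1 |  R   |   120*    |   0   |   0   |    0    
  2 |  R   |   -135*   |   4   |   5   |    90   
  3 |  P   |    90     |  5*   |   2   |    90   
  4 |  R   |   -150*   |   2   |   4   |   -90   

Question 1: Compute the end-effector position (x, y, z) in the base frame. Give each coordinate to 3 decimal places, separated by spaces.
5.985 -4.710 2.536

after link 1: o_1 = (0.0000, 0.0000, 0.0000)
after link 2: o_2 = (4.8296, -1.2941, 4.0000)
after link 3: o_3 = (3.5355, -6.1237, 6.0000)
after link 4: o_4 = (5.9850, -4.7095, 2.5359)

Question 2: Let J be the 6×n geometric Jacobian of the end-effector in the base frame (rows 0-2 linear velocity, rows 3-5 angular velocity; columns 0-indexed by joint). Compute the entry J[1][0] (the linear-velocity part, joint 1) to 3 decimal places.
5.985

axis z_0 = ẑ; lever o_n−o_0 = (5.9850,-4.7095,2.5359)
cross product → J_v[:, 0] = (4.7095,5.9850,-0.0000)
J_ω[:, 0] = z_0
entry J[1][0] = 5.9850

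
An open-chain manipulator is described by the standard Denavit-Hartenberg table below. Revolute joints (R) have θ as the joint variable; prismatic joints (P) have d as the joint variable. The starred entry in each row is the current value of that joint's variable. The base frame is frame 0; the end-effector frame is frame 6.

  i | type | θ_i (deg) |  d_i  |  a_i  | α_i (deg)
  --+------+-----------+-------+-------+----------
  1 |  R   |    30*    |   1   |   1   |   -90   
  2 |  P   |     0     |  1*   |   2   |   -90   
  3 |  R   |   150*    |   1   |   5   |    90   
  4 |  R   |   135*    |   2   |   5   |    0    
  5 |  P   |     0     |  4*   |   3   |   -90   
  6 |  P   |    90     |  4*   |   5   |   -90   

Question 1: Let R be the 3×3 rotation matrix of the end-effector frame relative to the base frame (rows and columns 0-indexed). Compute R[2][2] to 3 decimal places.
End-effector z-axis (col 2 of R) = (-0.3536,-0.6124,0.7071)
R[2][2] = 0.7071

0.707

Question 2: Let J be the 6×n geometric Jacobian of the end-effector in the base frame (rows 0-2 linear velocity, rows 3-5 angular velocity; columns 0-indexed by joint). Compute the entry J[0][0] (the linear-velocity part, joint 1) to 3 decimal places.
axis z_0 = ẑ; lever o_n−o_0 = (4.7067,4.8844,-2.8284)
cross product → J_v[:, 0] = (-4.8844,4.7067,0.0000)
J_ω[:, 0] = z_0
entry J[0][0] = -4.8844

-4.884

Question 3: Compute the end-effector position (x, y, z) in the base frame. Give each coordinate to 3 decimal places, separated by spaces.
after link 1: o_1 = (0.8660, 0.5000, 1.0000)
after link 2: o_2 = (2.0981, 2.3660, 1.0000)
after link 3: o_3 = (-0.4019, -1.9641, -0.0000)
after link 4: o_4 = (3.0979, 0.0978, -3.5355)
after link 5: o_5 = (7.6227, -0.0651, -5.6569)
after link 6: o_6 = (4.7067, 4.8844, -2.8284)

4.707 4.884 -2.828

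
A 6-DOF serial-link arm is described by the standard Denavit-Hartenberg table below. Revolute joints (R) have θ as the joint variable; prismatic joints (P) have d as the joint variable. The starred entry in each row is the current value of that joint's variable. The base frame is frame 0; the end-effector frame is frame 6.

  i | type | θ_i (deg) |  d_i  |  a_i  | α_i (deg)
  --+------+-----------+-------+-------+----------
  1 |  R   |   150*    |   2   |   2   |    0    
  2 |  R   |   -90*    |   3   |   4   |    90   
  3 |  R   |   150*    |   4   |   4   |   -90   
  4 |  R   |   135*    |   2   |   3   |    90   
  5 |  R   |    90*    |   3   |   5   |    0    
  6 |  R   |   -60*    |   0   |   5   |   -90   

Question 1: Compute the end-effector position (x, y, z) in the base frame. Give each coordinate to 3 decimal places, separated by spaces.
-5.375 1.299 -2.758

after link 1: o_1 = (-1.7321, 1.0000, 2.0000)
after link 2: o_2 = (0.2679, 4.4641, 5.0000)
after link 3: o_3 = (2.0000, -0.5359, 7.0000)
after link 4: o_4 = (0.5814, 1.2497, 4.2073)
after link 5: o_5 = (-3.4242, -1.4457, 0.9378)
after link 6: o_6 = (-5.3751, 1.2991, -2.7582)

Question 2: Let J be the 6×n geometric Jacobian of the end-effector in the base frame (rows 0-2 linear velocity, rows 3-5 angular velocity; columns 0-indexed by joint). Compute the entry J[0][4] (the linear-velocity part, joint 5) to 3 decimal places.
axis z_4 = (-0.9186,-0.1768,0.3536); lever o_n−o_4 = (-5.9565,0.0494,-6.9655)
cross product → J_v[:, 4] = (1.2139,-8.5041,-1.0983)
J_ω[:, 4] = z_4
entry J[0][4] = 1.2139

1.214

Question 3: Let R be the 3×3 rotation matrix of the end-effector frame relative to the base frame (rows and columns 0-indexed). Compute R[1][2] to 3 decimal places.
End-effector z-axis (col 2 of R) = (-0.0634,-0.8169,-0.5732)
R[1][2] = -0.8169

-0.817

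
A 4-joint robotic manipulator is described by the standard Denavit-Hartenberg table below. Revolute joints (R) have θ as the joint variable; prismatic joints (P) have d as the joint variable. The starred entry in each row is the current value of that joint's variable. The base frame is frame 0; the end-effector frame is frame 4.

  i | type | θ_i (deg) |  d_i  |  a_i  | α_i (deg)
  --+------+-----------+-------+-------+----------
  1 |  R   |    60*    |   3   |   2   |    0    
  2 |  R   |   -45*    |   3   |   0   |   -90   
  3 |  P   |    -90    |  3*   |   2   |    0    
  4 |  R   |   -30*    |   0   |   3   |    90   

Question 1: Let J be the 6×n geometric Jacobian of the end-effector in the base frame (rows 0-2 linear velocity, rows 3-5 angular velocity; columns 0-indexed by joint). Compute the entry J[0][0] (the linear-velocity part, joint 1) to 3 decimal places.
axis z_0 = ẑ; lever o_n−o_0 = (-1.2253,4.2416,10.5981)
cross product → J_v[:, 0] = (-4.2416,-1.2253,0.0000)
J_ω[:, 0] = z_0
entry J[0][0] = -4.2416

-4.242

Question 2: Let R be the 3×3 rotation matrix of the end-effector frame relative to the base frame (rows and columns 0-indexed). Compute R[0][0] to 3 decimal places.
-0.483

End-effector x-axis (col 0 of R) = (-0.4830,-0.1294,0.8660)
R[0][0] = -0.4830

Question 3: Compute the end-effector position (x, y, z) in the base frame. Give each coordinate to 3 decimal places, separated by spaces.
after link 1: o_1 = (1.0000, 1.7321, 3.0000)
after link 2: o_2 = (1.0000, 1.7321, 6.0000)
after link 3: o_3 = (0.2235, 4.6298, 8.0000)
after link 4: o_4 = (-1.2253, 4.2416, 10.5981)

-1.225 4.242 10.598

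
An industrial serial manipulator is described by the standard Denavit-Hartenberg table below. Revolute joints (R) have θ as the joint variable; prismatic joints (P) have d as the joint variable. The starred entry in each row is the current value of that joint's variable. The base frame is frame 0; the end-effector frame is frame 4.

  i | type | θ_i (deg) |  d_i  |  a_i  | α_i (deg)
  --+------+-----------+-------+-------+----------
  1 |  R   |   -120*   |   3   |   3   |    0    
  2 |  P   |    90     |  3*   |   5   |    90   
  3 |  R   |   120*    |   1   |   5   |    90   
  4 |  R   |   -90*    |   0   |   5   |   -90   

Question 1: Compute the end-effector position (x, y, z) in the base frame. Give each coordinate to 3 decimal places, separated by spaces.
2.665 -0.384 10.330

after link 1: o_1 = (-1.5000, -2.5981, 3.0000)
after link 2: o_2 = (2.8301, -5.0981, 6.0000)
after link 3: o_3 = (0.1651, -4.7141, 10.3301)
after link 4: o_4 = (2.6651, -0.3840, 10.3301)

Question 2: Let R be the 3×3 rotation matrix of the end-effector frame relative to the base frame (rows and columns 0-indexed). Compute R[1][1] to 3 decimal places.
0.433

End-effector y-axis (col 1 of R) = (-0.7500,0.4330,-0.5000)
R[1][1] = 0.4330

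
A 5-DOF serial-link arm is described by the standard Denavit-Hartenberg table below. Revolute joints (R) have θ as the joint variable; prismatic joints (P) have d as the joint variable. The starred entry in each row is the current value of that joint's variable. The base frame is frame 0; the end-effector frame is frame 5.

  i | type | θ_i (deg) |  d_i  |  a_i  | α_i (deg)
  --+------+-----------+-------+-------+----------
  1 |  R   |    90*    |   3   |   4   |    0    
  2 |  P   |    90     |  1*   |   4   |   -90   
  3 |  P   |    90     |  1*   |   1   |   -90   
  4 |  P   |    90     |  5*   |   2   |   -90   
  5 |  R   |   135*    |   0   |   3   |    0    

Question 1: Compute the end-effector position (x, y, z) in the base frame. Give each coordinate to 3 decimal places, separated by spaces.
after link 1: o_1 = (0.0000, 4.0000, 3.0000)
after link 2: o_2 = (-4.0000, 4.0000, 4.0000)
after link 3: o_3 = (-4.0000, 3.0000, 3.0000)
after link 4: o_4 = (1.0000, 5.0000, 3.0000)
after link 5: o_5 = (-1.1213, 2.8787, 3.0000)

-1.121 2.879 3.000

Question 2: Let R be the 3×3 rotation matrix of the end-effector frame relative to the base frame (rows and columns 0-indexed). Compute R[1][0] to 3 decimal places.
End-effector x-axis (col 0 of R) = (-0.7071,-0.7071,0.0000)
R[1][0] = -0.7071

-0.707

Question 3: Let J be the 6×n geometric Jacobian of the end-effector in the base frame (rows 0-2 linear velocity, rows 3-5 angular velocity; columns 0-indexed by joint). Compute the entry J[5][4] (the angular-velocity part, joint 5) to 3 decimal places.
1.000

axis z_4 = (0.0000,0.0000,1.0000); lever o_n−o_4 = (-2.1213,-2.1213,0.0000)
cross product → J_v[:, 4] = (2.1213,-2.1213,0.0000)
J_ω[:, 4] = z_4
entry J[5][4] = 1.0000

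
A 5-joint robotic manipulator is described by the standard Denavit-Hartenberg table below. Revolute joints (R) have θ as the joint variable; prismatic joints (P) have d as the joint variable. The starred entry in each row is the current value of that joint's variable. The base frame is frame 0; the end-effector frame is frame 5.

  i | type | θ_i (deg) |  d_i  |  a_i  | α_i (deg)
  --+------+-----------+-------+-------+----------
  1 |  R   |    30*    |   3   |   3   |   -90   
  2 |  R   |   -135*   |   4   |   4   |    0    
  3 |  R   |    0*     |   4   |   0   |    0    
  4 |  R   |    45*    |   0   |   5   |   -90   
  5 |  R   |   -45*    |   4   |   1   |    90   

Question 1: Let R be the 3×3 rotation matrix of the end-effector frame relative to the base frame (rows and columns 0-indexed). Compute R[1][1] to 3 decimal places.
0.500

End-effector y-axis (col 1 of R) = (0.8660,0.5000,0.0000)
R[1][1] = 0.5000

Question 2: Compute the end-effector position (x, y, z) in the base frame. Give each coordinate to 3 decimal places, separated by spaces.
-0.741 9.626 11.536

after link 1: o_1 = (2.5981, 1.5000, 3.0000)
after link 2: o_2 = (-1.8514, 3.5499, 5.8284)
after link 3: o_3 = (-3.8514, 7.0140, 5.8284)
after link 4: o_4 = (-3.8514, 7.0140, 10.8284)
after link 5: o_5 = (-0.7409, 9.6264, 11.5355)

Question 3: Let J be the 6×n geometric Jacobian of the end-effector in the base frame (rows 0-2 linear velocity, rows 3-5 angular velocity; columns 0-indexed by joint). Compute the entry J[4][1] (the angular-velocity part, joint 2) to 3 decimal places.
0.866

axis z_1 = (-0.5000,0.8660,0.0000); lever o_n−o_1 = (-3.3389,8.1264,8.5355)
cross product → J_v[:, 1] = (7.3920,4.2678,-1.1716)
J_ω[:, 1] = z_1
entry J[4][1] = 0.8660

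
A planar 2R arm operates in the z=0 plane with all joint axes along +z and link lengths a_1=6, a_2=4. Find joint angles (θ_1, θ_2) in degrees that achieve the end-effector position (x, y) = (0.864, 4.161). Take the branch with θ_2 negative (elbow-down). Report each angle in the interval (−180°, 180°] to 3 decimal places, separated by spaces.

119.997 -134.997

cos θ_2 = (18.0604−6²−4²)/(2·6·4) = -0.7071; θ_2 = -134.9974° (elbow-down)
β = atan2(4.1610,0.8640) = 78.2697°; ψ = atan2(-2.8286,3.1717) = -41.7269°
θ_1 = β − ψ = 119.9966°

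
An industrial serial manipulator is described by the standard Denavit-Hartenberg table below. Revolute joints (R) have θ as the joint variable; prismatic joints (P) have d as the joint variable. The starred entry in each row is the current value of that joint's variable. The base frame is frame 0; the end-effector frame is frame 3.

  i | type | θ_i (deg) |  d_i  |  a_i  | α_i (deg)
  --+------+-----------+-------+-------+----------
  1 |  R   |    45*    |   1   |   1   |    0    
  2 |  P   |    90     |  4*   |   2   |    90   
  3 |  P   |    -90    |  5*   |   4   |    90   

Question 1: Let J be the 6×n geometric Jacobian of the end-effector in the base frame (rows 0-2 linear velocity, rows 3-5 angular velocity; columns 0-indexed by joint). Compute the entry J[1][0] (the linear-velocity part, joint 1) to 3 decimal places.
axis z_0 = ẑ; lever o_n−o_0 = (2.8284,5.6569,1.0000)
cross product → J_v[:, 0] = (-5.6569,2.8284,0.0000)
J_ω[:, 0] = z_0
entry J[1][0] = 2.8284

2.828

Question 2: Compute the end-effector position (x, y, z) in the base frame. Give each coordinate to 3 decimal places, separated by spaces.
2.828 5.657 1.000

after link 1: o_1 = (0.7071, 0.7071, 1.0000)
after link 2: o_2 = (-0.7071, 2.1213, 5.0000)
after link 3: o_3 = (2.8284, 5.6569, 1.0000)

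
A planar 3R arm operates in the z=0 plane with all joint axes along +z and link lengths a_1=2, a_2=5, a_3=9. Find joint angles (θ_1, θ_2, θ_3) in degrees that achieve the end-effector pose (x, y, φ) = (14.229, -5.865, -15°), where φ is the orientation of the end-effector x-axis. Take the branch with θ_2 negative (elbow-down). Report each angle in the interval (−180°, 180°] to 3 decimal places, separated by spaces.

-0.007 -44.991 29.998

wrist centre = target − a_3·(cos φ, sin φ) = (5.5357, -3.5356)
cos θ_2 = (43.1443−2²−5²)/(2·2·5) = 0.7072; θ_2 = -44.9913° (elbow-down)
β = atan2(-3.5356,5.5357) = -32.5664°; ψ = atan2(-3.5350,5.5361) = -32.5598°
θ_1 = β − ψ = -0.0065°
θ_3 = φ − θ_1 − θ_2 = 29.9978° (wrapped to (-180°,180°])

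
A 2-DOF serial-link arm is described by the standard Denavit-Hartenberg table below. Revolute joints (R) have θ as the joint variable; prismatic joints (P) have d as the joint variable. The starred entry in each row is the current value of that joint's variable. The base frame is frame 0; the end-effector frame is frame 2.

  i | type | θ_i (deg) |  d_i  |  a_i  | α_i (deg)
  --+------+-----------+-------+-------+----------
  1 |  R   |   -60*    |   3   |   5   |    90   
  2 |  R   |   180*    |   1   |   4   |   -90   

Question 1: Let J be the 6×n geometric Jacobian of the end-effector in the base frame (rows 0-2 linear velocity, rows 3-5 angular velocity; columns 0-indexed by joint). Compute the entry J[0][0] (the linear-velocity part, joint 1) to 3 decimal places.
1.366

axis z_0 = ẑ; lever o_n−o_0 = (-0.3660,-1.3660,3.0000)
cross product → J_v[:, 0] = (1.3660,-0.3660,0.0000)
J_ω[:, 0] = z_0
entry J[0][0] = 1.3660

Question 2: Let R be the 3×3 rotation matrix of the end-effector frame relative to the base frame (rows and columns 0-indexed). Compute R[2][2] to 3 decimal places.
-1.000

End-effector z-axis (col 2 of R) = (-0.0000,0.0000,-1.0000)
R[2][2] = -1.0000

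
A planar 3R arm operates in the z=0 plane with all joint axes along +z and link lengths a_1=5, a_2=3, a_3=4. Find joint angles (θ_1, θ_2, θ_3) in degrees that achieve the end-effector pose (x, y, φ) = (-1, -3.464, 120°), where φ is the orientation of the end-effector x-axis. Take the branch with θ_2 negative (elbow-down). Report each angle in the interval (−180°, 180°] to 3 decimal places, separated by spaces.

wrist centre = target − a_3·(cos φ, sin φ) = (1.0000, -6.9281)
cos θ_2 = (48.9986−5²−3²)/(2·5·3) = 0.5000; θ_2 = -60.0031° (elbow-down)
β = atan2(-6.9281,1.0000) = -81.7867°; ψ = atan2(-2.5982,6.4999) = -21.7878°
θ_1 = β − ψ = -59.9988°
θ_3 = φ − θ_1 − θ_2 = -119.9981° (wrapped to (-180°,180°])

-59.999 -60.003 -119.998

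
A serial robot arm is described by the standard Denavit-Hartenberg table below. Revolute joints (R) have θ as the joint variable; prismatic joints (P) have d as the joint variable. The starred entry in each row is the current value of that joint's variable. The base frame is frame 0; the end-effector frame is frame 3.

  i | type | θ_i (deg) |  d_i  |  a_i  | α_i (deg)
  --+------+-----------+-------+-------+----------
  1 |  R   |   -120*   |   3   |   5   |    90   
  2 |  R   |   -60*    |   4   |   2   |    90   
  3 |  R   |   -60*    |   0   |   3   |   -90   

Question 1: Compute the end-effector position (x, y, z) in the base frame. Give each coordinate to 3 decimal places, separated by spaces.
after link 1: o_1 = (-2.5000, -4.3301, 3.0000)
after link 2: o_2 = (-6.4641, -3.1962, 1.2679)
after link 3: o_3 = (-4.5891, -5.1447, -0.0311)

-4.589 -5.145 -0.031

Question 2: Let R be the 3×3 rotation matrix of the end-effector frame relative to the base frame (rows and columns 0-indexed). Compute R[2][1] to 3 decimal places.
0.500

End-effector y-axis (col 1 of R) = (-0.4330,-0.7500,0.5000)
R[2][1] = 0.5000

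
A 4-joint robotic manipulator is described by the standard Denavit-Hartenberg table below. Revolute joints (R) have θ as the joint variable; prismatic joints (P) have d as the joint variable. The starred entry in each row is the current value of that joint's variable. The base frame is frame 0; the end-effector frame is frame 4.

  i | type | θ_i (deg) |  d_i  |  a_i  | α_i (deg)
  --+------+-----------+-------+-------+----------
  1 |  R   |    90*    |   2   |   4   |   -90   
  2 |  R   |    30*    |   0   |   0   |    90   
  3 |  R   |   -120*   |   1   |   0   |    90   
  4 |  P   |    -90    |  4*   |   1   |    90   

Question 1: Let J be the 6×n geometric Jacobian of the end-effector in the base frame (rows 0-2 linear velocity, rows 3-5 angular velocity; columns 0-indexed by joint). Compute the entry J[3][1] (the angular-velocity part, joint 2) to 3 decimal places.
axis z_1 = (-1.0000,0.0000,0.0000); lever o_n−o_1 = (-2.0000,-3.0000,1.7321)
cross product → J_v[:, 1] = (0.0000,1.7321,3.0000)
J_ω[:, 1] = z_1
entry J[3][1] = -1.0000

-1.000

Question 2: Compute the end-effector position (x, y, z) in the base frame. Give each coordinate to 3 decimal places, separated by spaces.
after link 1: o_1 = (0.0000, 4.0000, 2.0000)
after link 2: o_2 = (0.0000, 4.0000, 2.0000)
after link 3: o_3 = (0.0000, 4.5000, 2.8660)
after link 4: o_4 = (-2.0000, 1.0000, 3.7321)

-2.000 1.000 3.732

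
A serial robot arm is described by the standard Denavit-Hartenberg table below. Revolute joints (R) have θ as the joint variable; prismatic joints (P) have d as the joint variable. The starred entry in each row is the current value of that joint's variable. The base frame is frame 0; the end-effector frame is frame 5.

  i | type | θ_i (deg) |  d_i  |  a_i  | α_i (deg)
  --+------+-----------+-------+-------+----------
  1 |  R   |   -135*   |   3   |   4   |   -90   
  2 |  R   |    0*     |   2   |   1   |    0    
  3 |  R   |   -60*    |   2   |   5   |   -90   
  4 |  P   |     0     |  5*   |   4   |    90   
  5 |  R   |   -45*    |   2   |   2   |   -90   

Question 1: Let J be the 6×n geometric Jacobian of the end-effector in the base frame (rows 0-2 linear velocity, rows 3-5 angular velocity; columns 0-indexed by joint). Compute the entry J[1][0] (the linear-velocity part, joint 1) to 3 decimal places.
-5.171

axis z_0 = ẑ; lever o_n−o_0 = (-5.1707,-13.6560,10.2261)
cross product → J_v[:, 0] = (13.6560,-5.1707,0.0000)
J_ω[:, 0] = z_0
entry J[1][0] = -5.1707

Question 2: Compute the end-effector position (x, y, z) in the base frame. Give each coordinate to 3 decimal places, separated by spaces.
-5.171 -13.656 10.226

after link 1: o_1 = (-2.8284, -2.8284, 3.0000)
after link 2: o_2 = (-2.1213, -4.9497, 3.0000)
after link 3: o_3 = (-2.4749, -8.1317, 7.3301)
after link 4: o_4 = (-6.9509, -12.6078, 8.2942)
after link 5: o_5 = (-5.1707, -13.6560, 10.2261)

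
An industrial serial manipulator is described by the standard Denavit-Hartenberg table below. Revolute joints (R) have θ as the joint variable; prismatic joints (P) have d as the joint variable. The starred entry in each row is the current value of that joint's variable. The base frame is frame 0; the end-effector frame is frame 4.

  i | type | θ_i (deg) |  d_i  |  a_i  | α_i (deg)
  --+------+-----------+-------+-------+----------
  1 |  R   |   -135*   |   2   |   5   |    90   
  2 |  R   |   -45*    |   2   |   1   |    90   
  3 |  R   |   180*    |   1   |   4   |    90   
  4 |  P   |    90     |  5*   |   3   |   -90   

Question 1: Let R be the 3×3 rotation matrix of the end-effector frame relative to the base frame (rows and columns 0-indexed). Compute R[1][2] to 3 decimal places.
-0.500

End-effector z-axis (col 2 of R) = (-0.5000,-0.5000,-0.7071)
R[1][2] = -0.5000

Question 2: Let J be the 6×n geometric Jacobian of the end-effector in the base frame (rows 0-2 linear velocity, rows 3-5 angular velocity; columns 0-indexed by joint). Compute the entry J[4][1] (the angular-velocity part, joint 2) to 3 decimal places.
axis z_1 = (-0.7071,0.7071,0.0000); lever o_n−o_1 = (-1.4497,8.4497,-0.7071)
cross product → J_v[:, 1] = (-0.5000,-0.5000,-4.9497)
J_ω[:, 1] = z_1
entry J[4][1] = 0.7071

0.707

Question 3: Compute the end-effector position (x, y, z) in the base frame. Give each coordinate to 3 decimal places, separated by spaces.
after link 1: o_1 = (-3.5355, -3.5355, 2.0000)
after link 2: o_2 = (-5.4497, -2.6213, 1.2929)
after link 3: o_3 = (-2.9497, -0.1213, 3.4142)
after link 4: o_4 = (-4.9853, 4.9142, 1.2929)

-4.985 4.914 1.293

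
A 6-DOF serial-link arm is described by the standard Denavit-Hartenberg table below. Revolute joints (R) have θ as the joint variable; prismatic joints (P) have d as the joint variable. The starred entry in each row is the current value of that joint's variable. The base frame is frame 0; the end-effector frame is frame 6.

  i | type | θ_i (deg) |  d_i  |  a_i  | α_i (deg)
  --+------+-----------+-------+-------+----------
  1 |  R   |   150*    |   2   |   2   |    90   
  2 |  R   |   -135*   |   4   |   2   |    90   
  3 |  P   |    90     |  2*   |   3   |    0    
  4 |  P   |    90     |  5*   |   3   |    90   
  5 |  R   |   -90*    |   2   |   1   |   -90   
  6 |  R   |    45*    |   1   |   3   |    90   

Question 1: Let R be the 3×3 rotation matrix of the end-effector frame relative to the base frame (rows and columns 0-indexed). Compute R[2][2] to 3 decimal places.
-0.500

End-effector z-axis (col 2 of R) = (-0.0795,0.8624,-0.5000)
R[2][2] = -0.5000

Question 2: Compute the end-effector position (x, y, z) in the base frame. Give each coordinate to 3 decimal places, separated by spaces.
2.858 6.293 6.157

after link 1: o_1 = (-1.7321, 1.0000, 2.0000)
after link 2: o_2 = (1.4927, 3.7570, 0.5858)
after link 3: o_3 = (4.2174, 5.6480, 2.0000)
after link 4: o_4 = (5.4422, 4.9409, 7.6569)
after link 5: o_5 = (5.8298, 7.0265, 6.9497)
after link 6: o_6 = (2.8577, 6.2929, 6.1569)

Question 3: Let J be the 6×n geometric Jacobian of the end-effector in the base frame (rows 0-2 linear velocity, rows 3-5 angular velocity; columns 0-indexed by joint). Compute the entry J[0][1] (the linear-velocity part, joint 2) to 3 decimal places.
axis z_1 = (0.5000,0.8660,0.0000); lever o_n−o_1 = (4.5898,5.2929,4.1569)
cross product → J_v[:, 1] = (3.5999,-2.0784,-1.3284)
J_ω[:, 1] = z_1
entry J[0][1] = 3.5999

3.600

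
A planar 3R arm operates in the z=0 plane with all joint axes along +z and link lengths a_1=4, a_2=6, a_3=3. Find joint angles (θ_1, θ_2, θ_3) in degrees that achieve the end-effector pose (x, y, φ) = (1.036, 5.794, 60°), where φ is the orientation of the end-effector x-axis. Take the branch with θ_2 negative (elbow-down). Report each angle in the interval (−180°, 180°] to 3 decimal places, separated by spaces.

-149.996 -150.004 -0.001

wrist centre = target − a_3·(cos φ, sin φ) = (-0.4640, 3.1959)
cos θ_2 = (10.4292−4²−6²)/(2·4·6) = -0.8661; θ_2 = -150.0037° (elbow-down)
β = atan2(3.1959,-0.4640) = 98.2608°; ψ = atan2(-2.9997,-1.1963) = -111.7435°
θ_1 = β − ψ = 210.0042°
θ_3 = φ − θ_1 − θ_2 = -0.0005° (wrapped to (-180°,180°])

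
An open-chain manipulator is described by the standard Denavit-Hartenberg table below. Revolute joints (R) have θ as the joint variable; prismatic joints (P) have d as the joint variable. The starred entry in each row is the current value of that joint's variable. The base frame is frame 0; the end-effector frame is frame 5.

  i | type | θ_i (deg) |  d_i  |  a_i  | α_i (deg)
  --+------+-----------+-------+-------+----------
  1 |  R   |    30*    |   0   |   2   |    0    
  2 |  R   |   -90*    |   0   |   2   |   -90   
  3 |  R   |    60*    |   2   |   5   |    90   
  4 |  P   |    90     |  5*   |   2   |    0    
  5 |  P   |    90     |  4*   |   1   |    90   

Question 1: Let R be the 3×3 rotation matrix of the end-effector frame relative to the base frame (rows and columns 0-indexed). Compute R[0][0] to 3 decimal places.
-0.250

End-effector x-axis (col 0 of R) = (-0.2500,0.4330,0.8660)
R[0][0] = -0.2500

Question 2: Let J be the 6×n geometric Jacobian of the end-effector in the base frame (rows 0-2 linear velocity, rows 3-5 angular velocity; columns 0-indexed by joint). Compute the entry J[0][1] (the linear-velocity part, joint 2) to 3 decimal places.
axis z_1 = (0.0000,0.0000,1.0000); lever o_n−o_1 = (9.3612,-8.2141,1.0359)
cross product → J_v[:, 1] = (8.2141,9.3612,-0.0000)
J_ω[:, 1] = z_1
entry J[0][1] = 8.2141

8.214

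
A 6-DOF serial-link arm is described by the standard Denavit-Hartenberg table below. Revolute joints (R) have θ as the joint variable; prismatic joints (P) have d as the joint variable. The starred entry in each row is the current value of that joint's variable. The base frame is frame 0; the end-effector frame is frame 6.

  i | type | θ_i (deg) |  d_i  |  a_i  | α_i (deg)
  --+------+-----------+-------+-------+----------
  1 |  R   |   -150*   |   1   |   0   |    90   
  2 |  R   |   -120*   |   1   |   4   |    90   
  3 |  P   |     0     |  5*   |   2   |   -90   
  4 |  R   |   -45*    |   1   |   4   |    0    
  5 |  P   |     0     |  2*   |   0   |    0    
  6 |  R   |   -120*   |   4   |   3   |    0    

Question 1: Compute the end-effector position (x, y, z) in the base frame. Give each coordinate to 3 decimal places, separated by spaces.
after link 1: o_1 = (0.0000, 0.0000, 1.0000)
after link 2: o_2 = (1.2321, 1.8660, -2.4641)
after link 3: o_3 = (5.8481, 4.5311, -1.6962)
after link 4: o_4 = (8.6941, 7.3290, -2.7314)
after link 5: o_5 = (7.6941, 9.0610, -2.7314)
after link 6: o_6 = (5.0217, 12.1369, 0.1663)

5.022 12.137 0.166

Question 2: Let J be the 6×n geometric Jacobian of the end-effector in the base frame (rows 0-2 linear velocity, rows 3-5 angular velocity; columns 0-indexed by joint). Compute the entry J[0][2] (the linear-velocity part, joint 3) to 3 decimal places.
prismatic axis z_2 = (0.7500,0.4330,0.5000)
J_v[:, 2] = z_2; J_ω[:, 2] = (0,0,0)
entry J[0][2] = 0.7500

0.750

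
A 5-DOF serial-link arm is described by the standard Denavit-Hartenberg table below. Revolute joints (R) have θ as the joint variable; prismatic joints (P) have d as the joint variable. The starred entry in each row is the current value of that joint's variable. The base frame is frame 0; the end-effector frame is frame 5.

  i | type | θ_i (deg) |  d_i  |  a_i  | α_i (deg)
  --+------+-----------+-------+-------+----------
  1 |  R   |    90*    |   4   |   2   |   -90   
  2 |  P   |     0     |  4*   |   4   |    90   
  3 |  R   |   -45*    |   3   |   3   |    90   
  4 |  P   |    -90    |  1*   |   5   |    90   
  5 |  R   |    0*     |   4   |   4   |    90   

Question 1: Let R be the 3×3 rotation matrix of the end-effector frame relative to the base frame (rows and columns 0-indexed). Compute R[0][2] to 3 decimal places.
-0.707

End-effector z-axis (col 2 of R) = (-0.7071,0.7071,-0.0000)
R[0][2] = -0.7071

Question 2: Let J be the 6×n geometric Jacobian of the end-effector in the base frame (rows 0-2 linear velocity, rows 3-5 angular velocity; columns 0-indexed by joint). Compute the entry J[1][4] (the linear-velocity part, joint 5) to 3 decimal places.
-2.828

axis z_4 = (-0.7071,-0.7071,-0.0000); lever o_n−o_4 = (-2.8284,-2.8284,-4.0000)
cross product → J_v[:, 4] = (2.8284,-2.8284,0.0000)
J_ω[:, 4] = z_4
entry J[1][4] = -2.8284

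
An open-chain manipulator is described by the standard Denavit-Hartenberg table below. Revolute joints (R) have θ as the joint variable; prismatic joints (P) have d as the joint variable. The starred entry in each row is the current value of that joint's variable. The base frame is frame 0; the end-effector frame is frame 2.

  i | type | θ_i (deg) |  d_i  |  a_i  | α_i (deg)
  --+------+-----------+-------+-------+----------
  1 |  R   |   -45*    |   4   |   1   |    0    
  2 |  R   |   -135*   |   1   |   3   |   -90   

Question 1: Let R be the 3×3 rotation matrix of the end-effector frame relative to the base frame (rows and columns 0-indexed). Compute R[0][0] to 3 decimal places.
-1.000

End-effector x-axis (col 0 of R) = (-1.0000,-0.0000,0.0000)
R[0][0] = -1.0000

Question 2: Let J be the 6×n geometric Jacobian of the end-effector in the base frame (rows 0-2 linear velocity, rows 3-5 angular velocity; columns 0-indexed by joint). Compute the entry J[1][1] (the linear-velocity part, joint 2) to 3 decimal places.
-3.000

axis z_1 = (0.0000,0.0000,1.0000); lever o_n−o_1 = (-3.0000,-0.0000,1.0000)
cross product → J_v[:, 1] = (0.0000,-3.0000,0.0000)
J_ω[:, 1] = z_1
entry J[1][1] = -3.0000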